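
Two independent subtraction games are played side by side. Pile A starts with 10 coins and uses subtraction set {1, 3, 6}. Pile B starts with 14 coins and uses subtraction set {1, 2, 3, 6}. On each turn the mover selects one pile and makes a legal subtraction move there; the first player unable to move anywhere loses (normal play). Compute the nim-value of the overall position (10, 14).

3

Pile A, S = {1, 3, 6}:
G(0) = 0
G(1) = mex{0} = 1
G(2) = mex{1} = 0
G(3) = mex{0,0} = 1
G(4) = mex{1,1} = 0
G(5) = mex{0,0} = 1
G(6) = mex{1,1,0} = 2
G(7) = mex{2,0,1} = 3
G(8) = mex{3,1,0} = 2
G(9) = mex{2,2,1} = 0
G(10) = mex{0,3,0} = 1
G_A(10) = 1.
Pile B, S = {1, 2, 3, 6}:
n :  0  1  2  3  4  5  6  7  8  9 10 11 12 13 14
G :  0  1  2  3  0  1  2  3  0  1  2  3  0  1  2
G_B(14) = 2.
Combined Grundy value = 1 ⊕ 2 = 3.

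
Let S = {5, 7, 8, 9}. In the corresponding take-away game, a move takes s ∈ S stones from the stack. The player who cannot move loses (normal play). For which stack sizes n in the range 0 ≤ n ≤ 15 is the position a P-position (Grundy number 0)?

G(0) = 0
G(1) = mex{} = 0
G(2) = mex{} = 0
G(3) = mex{} = 0
G(4) = mex{} = 0
G(5) = mex{0} = 1
G(6) = mex{0} = 1
G(7) = mex{0,0} = 1
G(8) = mex{0,0,0} = 1
G(9) = mex{0,0,0,0} = 1
G(10) = mex{1,0,0,0} = 2
G(11) = mex{1,0,0,0} = 2
G(12) = mex{1,1,0,0} = 2
G(13) = mex{1,1,1,0} = 2
G(14) = mex{1,1,1,1} = 0
G(15) = mex{2,1,1,1} = 0
P-positions are exactly the n with G(n) = 0.

0, 1, 2, 3, 4, 14, 15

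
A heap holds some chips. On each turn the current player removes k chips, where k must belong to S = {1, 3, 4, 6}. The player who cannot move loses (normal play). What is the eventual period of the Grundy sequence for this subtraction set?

7

G(0) = 0
G(1) = mex{0} = 1
G(2) = mex{1} = 0
G(3) = mex{0,0} = 1
G(4) = mex{1,1,0} = 2
G(5) = mex{2,0,1} = 3
G(6) = mex{3,1,0,0} = 2
G(7) = mex{2,2,1,1} = 0
G(8) = mex{0,3,2,0} = 1
G(9) = mex{1,2,3,1} = 0
G(10) = mex{0,0,2,2} = 1
G(11) = mex{1,1,0,3} = 2
G(12) = mex{2,0,1,2} = 3
G(13) = mex{3,1,0,0} = 2
G(14) = mex{2,2,1,1} = 0
G(15) = mex{0,3,2,0} = 1
G(n+7) = G(n) holds for n = 0,…,5 (a full window of length max(S) = 6), so the sequence is purely periodic with period 7.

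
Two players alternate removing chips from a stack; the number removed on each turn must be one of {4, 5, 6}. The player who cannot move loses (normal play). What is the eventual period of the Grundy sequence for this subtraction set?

n :  0  1  2  3  4  5  6  7  8  9 10 11 12 13 14 15 16 17 18 19 20 21
G :  0  0  0  0  1  1  1  1  2  2  0  0  0  0  1  1  1  1  2  2  0  0
G(n+10) = G(n) holds for n = 0,…,5 (a full window of length max(S) = 6), so the sequence is purely periodic with period 10.

10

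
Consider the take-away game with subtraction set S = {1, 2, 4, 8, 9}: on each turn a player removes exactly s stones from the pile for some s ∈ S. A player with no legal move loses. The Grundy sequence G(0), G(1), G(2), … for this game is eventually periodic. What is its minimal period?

n :  0  1  2  3  4  5  6  7  8  9 10 11 12 13 14 15 16 17 18 19 20 21 22 23 24 25 26 27
G :  0  1  2  0  1  2  0  1  2  3  4  5  3  0  1  2  0  1  2  0  1  2  3  4  5  3  0  1
G(n+13) = G(n) holds for n = 0,…,8 (a full window of length max(S) = 9), so the sequence is purely periodic with period 13.

13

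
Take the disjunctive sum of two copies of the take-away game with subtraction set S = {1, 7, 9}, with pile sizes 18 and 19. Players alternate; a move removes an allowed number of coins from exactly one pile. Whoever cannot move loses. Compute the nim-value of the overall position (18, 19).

1

All piles use S = {1, 7, 9}:
G(0) = 0
G(1) = mex{0} = 1
G(2) = mex{1} = 0
G(3) = mex{0} = 1
G(4) = mex{1} = 0
G(5) = mex{0} = 1
G(6) = mex{1} = 0
G(7) = mex{0,0} = 1
G(8) = mex{1,1} = 0
G(9) = mex{0,0,0} = 1
G(10) = mex{1,1,1} = 0
G(11) = mex{0,0,0} = 1
G(12) = mex{1,1,1} = 0
G(13) = mex{0,0,0} = 1
G(14) = mex{1,1,1} = 0
G(15) = mex{0,0,0} = 1
G(16) = mex{1,1,1} = 0
G(17) = mex{0,0,0} = 1
G(18) = mex{1,1,1} = 0
G(19) = mex{0,0,0} = 1
Pile A: G(18) = 0.
Pile B: G(19) = 1.
Combined Grundy value = 0 ⊕ 1 = 1.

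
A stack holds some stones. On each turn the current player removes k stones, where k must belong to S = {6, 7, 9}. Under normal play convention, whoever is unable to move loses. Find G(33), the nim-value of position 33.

0

G(0) = 0
G(1) = mex{} = 0
G(2) = mex{} = 0
G(3) = mex{} = 0
G(4) = mex{} = 0
G(5) = mex{} = 0
G(6) = mex{0} = 1
G(7) = mex{0,0} = 1
G(8) = mex{0,0} = 1
G(9) = mex{0,0,0} = 1
G(10) = mex{0,0,0} = 1
G(11) = mex{0,0,0} = 1
G(12) = mex{1,0,0} = 2
G(13) = mex{1,1,0} = 2
G(14) = mex{1,1,0} = 2
G(15) = mex{1,1,1} = 0
G(16) = mex{1,1,1} = 0
G(17) = mex{1,1,1} = 0
G(18) = mex{2,1,1} = 0
G(19) = mex{2,2,1} = 0
G(20) = mex{2,2,1} = 0
G(21) = mex{0,2,2} = 1
G(22) = mex{0,0,2} = 1
G(23) = mex{0,0,2} = 1
G(24) = mex{0,0,0} = 1
G(25) = mex{0,0,0} = 1
G(26) = mex{0,0,0} = 1
G(27) = mex{1,0,0} = 2
G(28) = mex{1,1,0} = 2
G(29) = mex{1,1,0} = 2
G(30) = mex{1,1,1} = 0
G(31) = mex{1,1,1} = 0
G(32) = mex{1,1,1} = 0
G(33) = mex{2,1,1} = 0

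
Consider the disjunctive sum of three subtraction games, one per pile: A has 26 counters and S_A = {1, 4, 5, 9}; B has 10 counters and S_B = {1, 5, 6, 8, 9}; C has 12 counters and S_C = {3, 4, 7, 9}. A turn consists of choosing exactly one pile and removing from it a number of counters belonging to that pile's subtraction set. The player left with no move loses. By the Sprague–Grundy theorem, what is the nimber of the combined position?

2

Pile A, S = {1, 4, 5, 9}:
G(0) = 0
G(1) = mex{0} = 1
G(2) = mex{1} = 0
G(3) = mex{0} = 1
G(4) = mex{1,0} = 2
G(5) = mex{2,1,0} = 3
G(6) = mex{3,0,1} = 2
G(7) = mex{2,1,0} = 3
G(8) = mex{3,2,1} = 0
G(9) = mex{0,3,2,0} = 1
G(10) = mex{1,2,3,1} = 0
G(11) = mex{0,3,2,0} = 1
G(12) = mex{1,0,3,1} = 2
G(13) = mex{2,1,0,2} = 3
G(14) = mex{3,0,1,3} = 2
G(15) = mex{2,1,0,2} = 3
G(16) = mex{3,2,1,3} = 0
G(17) = mex{0,3,2,0} = 1
G(18) = mex{1,2,3,1} = 0
G(19) = mex{0,3,2,0} = 1
G(20) = mex{1,0,3,1} = 2
G(21) = mex{2,1,0,2} = 3
G(22) = mex{3,0,1,3} = 2
G(23) = mex{2,1,0,2} = 3
G(24) = mex{3,2,1,3} = 0
G(25) = mex{0,3,2,0} = 1
G(26) = mex{1,2,3,1} = 0
G_A(26) = 0.
Pile B, S = {1, 5, 6, 8, 9}:
G(0) = 0
G(1) = mex{0} = 1
G(2) = mex{1} = 0
G(3) = mex{0} = 1
G(4) = mex{1} = 0
G(5) = mex{0,0} = 1
G(6) = mex{1,1,0} = 2
G(7) = mex{2,0,1} = 3
G(8) = mex{3,1,0,0} = 2
G(9) = mex{2,0,1,1,0} = 3
G(10) = mex{3,1,0,0,1} = 2
G_B(10) = 2.
Pile C, S = {3, 4, 7, 9}:
G(0) = 0
G(1) = mex{} = 0
G(2) = mex{} = 0
G(3) = mex{0} = 1
G(4) = mex{0,0} = 1
G(5) = mex{0,0} = 1
G(6) = mex{1,0} = 2
G(7) = mex{1,1,0} = 2
G(8) = mex{1,1,0} = 2
G(9) = mex{2,1,0,0} = 3
G(10) = mex{2,2,1,0} = 3
G(11) = mex{2,2,1,0} = 3
G(12) = mex{3,2,1,1} = 0
G_C(12) = 0.
Combined Grundy value = 0 ⊕ 2 ⊕ 0 = 2.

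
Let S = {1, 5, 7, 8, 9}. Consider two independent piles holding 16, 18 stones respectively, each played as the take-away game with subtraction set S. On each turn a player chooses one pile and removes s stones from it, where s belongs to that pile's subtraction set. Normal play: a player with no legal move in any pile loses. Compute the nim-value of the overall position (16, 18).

All piles use S = {1, 5, 7, 8, 9}:
G(0) = 0
G(1) = mex{0} = 1
G(2) = mex{1} = 0
G(3) = mex{0} = 1
G(4) = mex{1} = 0
G(5) = mex{0,0} = 1
G(6) = mex{1,1} = 0
G(7) = mex{0,0,0} = 1
G(8) = mex{1,1,1,0} = 2
G(9) = mex{2,0,0,1,0} = 3
G(10) = mex{3,1,1,0,1} = 2
G(11) = mex{2,0,0,1,0} = 3
G(12) = mex{3,1,1,0,1} = 2
G(13) = mex{2,2,0,1,0} = 3
G(14) = mex{3,3,1,0,1} = 2
G(15) = mex{2,2,2,1,0} = 3
G(16) = mex{3,3,3,2,1} = 0
G(17) = mex{0,2,2,3,2} = 1
G(18) = mex{1,3,3,2,3} = 0
Pile A: G(16) = 0.
Pile B: G(18) = 0.
Combined Grundy value = 0 ⊕ 0 = 0.

0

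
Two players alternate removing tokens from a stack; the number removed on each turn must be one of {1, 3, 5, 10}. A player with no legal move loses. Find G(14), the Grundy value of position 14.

2

G(0) = 0
G(1) = mex{0} = 1
G(2) = mex{1} = 0
G(3) = mex{0,0} = 1
G(4) = mex{1,1} = 0
G(5) = mex{0,0,0} = 1
G(6) = mex{1,1,1} = 0
G(7) = mex{0,0,0} = 1
G(8) = mex{1,1,1} = 0
G(9) = mex{0,0,0} = 1
G(10) = mex{1,1,1,0} = 2
G(11) = mex{2,0,0,1} = 3
G(12) = mex{3,1,1,0} = 2
G(13) = mex{2,2,0,1} = 3
G(14) = mex{3,3,1,0} = 2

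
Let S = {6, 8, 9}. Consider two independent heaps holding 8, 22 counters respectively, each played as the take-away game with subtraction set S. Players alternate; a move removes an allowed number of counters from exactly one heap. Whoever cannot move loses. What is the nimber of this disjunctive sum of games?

All heaps use S = {6, 8, 9}:
G(0) = 0
G(1) = mex{} = 0
G(2) = mex{} = 0
G(3) = mex{} = 0
G(4) = mex{} = 0
G(5) = mex{} = 0
G(6) = mex{0} = 1
G(7) = mex{0} = 1
G(8) = mex{0,0} = 1
G(9) = mex{0,0,0} = 1
G(10) = mex{0,0,0} = 1
G(11) = mex{0,0,0} = 1
G(12) = mex{1,0,0} = 2
G(13) = mex{1,0,0} = 2
G(14) = mex{1,1,0} = 2
G(15) = mex{1,1,1} = 0
G(16) = mex{1,1,1} = 0
G(17) = mex{1,1,1} = 0
G(18) = mex{2,1,1} = 0
G(19) = mex{2,1,1} = 0
G(20) = mex{2,2,1} = 0
G(21) = mex{0,2,2} = 1
G(22) = mex{0,2,2} = 1
Heap A: G(8) = 1.
Heap B: G(22) = 1.
Combined Grundy value = 1 ⊕ 1 = 0.

0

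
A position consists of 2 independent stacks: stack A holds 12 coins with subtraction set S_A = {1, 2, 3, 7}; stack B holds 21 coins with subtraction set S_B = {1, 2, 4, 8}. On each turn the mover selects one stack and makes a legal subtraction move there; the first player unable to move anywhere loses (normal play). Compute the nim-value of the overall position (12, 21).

Stack A, S = {1, 2, 3, 7}:
G(0) = 0
G(1) = mex{0} = 1
G(2) = mex{1,0} = 2
G(3) = mex{2,1,0} = 3
G(4) = mex{3,2,1} = 0
G(5) = mex{0,3,2} = 1
G(6) = mex{1,0,3} = 2
G(7) = mex{2,1,0,0} = 3
G(8) = mex{3,2,1,1} = 0
G(9) = mex{0,3,2,2} = 1
G(10) = mex{1,0,3,3} = 2
G(11) = mex{2,1,0,0} = 3
G(12) = mex{3,2,1,1} = 0
G_A(12) = 0.
Stack B, S = {1, 2, 4, 8}:
G(0) = 0
G(1) = mex{0} = 1
G(2) = mex{1,0} = 2
G(3) = mex{2,1} = 0
G(4) = mex{0,2,0} = 1
G(5) = mex{1,0,1} = 2
G(6) = mex{2,1,2} = 0
G(7) = mex{0,2,0} = 1
G(8) = mex{1,0,1,0} = 2
G(9) = mex{2,1,2,1} = 0
G(10) = mex{0,2,0,2} = 1
G(11) = mex{1,0,1,0} = 2
G(12) = mex{2,1,2,1} = 0
G(13) = mex{0,2,0,2} = 1
G(14) = mex{1,0,1,0} = 2
G(15) = mex{2,1,2,1} = 0
G(16) = mex{0,2,0,2} = 1
G(17) = mex{1,0,1,0} = 2
G(18) = mex{2,1,2,1} = 0
G(19) = mex{0,2,0,2} = 1
G(20) = mex{1,0,1,0} = 2
G(21) = mex{2,1,2,1} = 0
G_B(21) = 0.
Combined Grundy value = 0 ⊕ 0 = 0.

0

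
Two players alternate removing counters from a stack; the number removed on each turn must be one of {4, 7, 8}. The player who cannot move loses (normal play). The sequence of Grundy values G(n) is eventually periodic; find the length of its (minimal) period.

G(0) = 0
G(1) = mex{} = 0
G(2) = mex{} = 0
G(3) = mex{} = 0
G(4) = mex{0} = 1
G(5) = mex{0} = 1
G(6) = mex{0} = 1
G(7) = mex{0,0} = 1
G(8) = mex{1,0,0} = 2
G(9) = mex{1,0,0} = 2
G(10) = mex{1,0,0} = 2
G(11) = mex{1,1,0} = 2
G(12) = mex{2,1,1} = 0
G(13) = mex{2,1,1} = 0
G(14) = mex{2,1,1} = 0
G(15) = mex{2,2,1} = 0
G(16) = mex{0,2,2} = 1
G(17) = mex{0,2,2} = 1
G(18) = mex{0,2,2} = 1
G(19) = mex{0,0,2} = 1
G(20) = mex{1,0,0} = 2
G(21) = mex{1,0,0} = 2
G(22) = mex{1,0,0} = 2
G(23) = mex{1,1,0} = 2
G(24) = mex{2,1,1} = 0
G(25) = mex{2,1,1} = 0
G(n+12) = G(n) holds for n = 0,…,7 (a full window of length max(S) = 8), so the sequence is purely periodic with period 12.

12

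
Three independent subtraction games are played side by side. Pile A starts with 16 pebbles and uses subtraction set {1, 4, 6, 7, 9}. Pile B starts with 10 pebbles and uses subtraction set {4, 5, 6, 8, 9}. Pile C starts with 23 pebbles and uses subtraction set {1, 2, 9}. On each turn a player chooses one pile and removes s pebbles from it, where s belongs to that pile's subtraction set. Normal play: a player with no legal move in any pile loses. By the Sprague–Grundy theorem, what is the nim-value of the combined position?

Pile A, S = {1, 4, 6, 7, 9}:
n :  0  1  2  3  4  5  6  7  8  9 10 11 12 13 14 15 16
G :  0  1  0  1  2  0  1  2  3  2  0  1  2  0  1  0  1
G_A(16) = 1.
Pile B, S = {4, 5, 6, 8, 9}:
G(0) = 0
G(1) = mex{} = 0
G(2) = mex{} = 0
G(3) = mex{} = 0
G(4) = mex{0} = 1
G(5) = mex{0,0} = 1
G(6) = mex{0,0,0} = 1
G(7) = mex{0,0,0} = 1
G(8) = mex{1,0,0,0} = 2
G(9) = mex{1,1,0,0,0} = 2
G(10) = mex{1,1,1,0,0} = 2
G_B(10) = 2.
Pile C, S = {1, 2, 9}:
n :  0  1  2  3  4  5  6  7  8  9 10 11 12 13 14 15 16 17 18 19 20 21 22 23
G :  0  1  2  0  1  2  0  1  2  3  0  1  2  0  1  2  0  1  2  3  0  1  2  0
G_C(23) = 0.
Combined Grundy value = 1 ⊕ 2 ⊕ 0 = 3.

3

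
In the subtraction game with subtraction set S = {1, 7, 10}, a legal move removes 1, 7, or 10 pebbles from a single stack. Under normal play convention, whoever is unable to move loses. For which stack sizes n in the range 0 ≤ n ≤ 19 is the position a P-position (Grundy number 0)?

0, 2, 4, 6, 8, 17, 19

G(0) = 0
G(1) = mex{0} = 1
G(2) = mex{1} = 0
G(3) = mex{0} = 1
G(4) = mex{1} = 0
G(5) = mex{0} = 1
G(6) = mex{1} = 0
G(7) = mex{0,0} = 1
G(8) = mex{1,1} = 0
G(9) = mex{0,0} = 1
G(10) = mex{1,1,0} = 2
G(11) = mex{2,0,1} = 3
G(12) = mex{3,1,0} = 2
G(13) = mex{2,0,1} = 3
G(14) = mex{3,1,0} = 2
G(15) = mex{2,0,1} = 3
G(16) = mex{3,1,0} = 2
G(17) = mex{2,2,1} = 0
G(18) = mex{0,3,0} = 1
G(19) = mex{1,2,1} = 0
P-positions are exactly the n with G(n) = 0.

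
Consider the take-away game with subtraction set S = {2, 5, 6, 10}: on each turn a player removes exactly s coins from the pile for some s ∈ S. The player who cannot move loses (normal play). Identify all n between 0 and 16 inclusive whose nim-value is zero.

n :  0  1  2  3  4  5  6  7  8  9 10 11 12 13 14 15 16
G :  0  0  1  1  0  2  1  3  0  2  1  3  0  2  1  0  0
P-positions are exactly the n with G(n) = 0.

0, 1, 4, 8, 12, 15, 16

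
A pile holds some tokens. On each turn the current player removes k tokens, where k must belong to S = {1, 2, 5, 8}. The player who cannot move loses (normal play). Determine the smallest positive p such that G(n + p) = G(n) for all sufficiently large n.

3

G(0) = 0
G(1) = mex{0} = 1
G(2) = mex{1,0} = 2
G(3) = mex{2,1} = 0
G(4) = mex{0,2} = 1
G(5) = mex{1,0,0} = 2
G(6) = mex{2,1,1} = 0
G(7) = mex{0,2,2} = 1
G(8) = mex{1,0,0,0} = 2
G(9) = mex{2,1,1,1} = 0
G(10) = mex{0,2,2,2} = 1
G(11) = mex{1,0,0,0} = 2
G(12) = mex{2,1,1,1} = 0
G(13) = mex{0,2,2,2} = 1
G(14) = mex{1,0,0,0} = 2
G(n+3) = G(n) holds for n = 0,…,7 (a full window of length max(S) = 8), so the sequence is purely periodic with period 3.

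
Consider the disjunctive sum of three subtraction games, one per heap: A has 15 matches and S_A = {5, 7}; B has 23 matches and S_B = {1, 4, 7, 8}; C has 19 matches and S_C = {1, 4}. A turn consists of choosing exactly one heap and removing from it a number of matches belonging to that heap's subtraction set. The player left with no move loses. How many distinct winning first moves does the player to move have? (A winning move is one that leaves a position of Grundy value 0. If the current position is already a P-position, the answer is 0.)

Heap A, S = {5, 7}:
G(0) = 0
G(1) = mex{} = 0
G(2) = mex{} = 0
G(3) = mex{} = 0
G(4) = mex{} = 0
G(5) = mex{0} = 1
G(6) = mex{0} = 1
G(7) = mex{0,0} = 1
G(8) = mex{0,0} = 1
G(9) = mex{0,0} = 1
G(10) = mex{1,0} = 2
G(11) = mex{1,0} = 2
G(12) = mex{1,1} = 0
G(13) = mex{1,1} = 0
G(14) = mex{1,1} = 0
G(15) = mex{2,1} = 0
G_A(15) = 0.
Heap B, S = {1, 4, 7, 8}:
G(0) = 0
G(1) = mex{0} = 1
G(2) = mex{1} = 0
G(3) = mex{0} = 1
G(4) = mex{1,0} = 2
G(5) = mex{2,1} = 0
G(6) = mex{0,0} = 1
G(7) = mex{1,1,0} = 2
G(8) = mex{2,2,1,0} = 3
G(9) = mex{3,0,0,1} = 2
G(10) = mex{2,1,1,0} = 3
G(11) = mex{3,2,2,1} = 0
G(12) = mex{0,3,0,2} = 1
G(13) = mex{1,2,1,0} = 3
G(14) = mex{3,3,2,1} = 0
G(15) = mex{0,0,3,2} = 1
G(16) = mex{1,1,2,3} = 0
G(17) = mex{0,3,3,2} = 1
G(18) = mex{1,0,0,3} = 2
G(19) = mex{2,1,1,0} = 3
G(20) = mex{3,0,3,1} = 2
G(21) = mex{2,1,0,3} = 4
G(22) = mex{4,2,1,0} = 3
G(23) = mex{3,3,0,1} = 2
G_B(23) = 2.
Heap C, S = {1, 4}:
n :  0  1  2  3  4  5  6  7  8  9 10 11 12 13 14 15 16 17 18 19
G :  0  1  0  1  2  0  1  0  1  2  0  1  0  1  2  0  1  0  1  2
G_C(19) = 2.
Combined Grundy value = 0 ⊕ 2 ⊕ 2 = 0.
A winning move leaves total XOR = 0, i.e. changes one component's Grundy value g to g ⊕ X where X is the current total.
Heap A: target g' = 0⊕0 = 0, but every legal move changes the Grundy value (mex property), so 0 moves.
Heap B: target g' = 2⊕0 = 2, but every legal move changes the Grundy value (mex property), so 0 moves.
Heap C: target g' = 2⊕0 = 2, but every legal move changes the Grundy value (mex property), so 0 moves.

0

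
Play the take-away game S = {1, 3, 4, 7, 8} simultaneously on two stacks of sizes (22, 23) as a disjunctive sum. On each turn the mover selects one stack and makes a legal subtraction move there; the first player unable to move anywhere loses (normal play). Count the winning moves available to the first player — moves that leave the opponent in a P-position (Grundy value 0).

All stacks use S = {1, 3, 4, 7, 8}:
G(0) = 0
G(1) = mex{0} = 1
G(2) = mex{1} = 0
G(3) = mex{0,0} = 1
G(4) = mex{1,1,0} = 2
G(5) = mex{2,0,1} = 3
G(6) = mex{3,1,0} = 2
G(7) = mex{2,2,1,0} = 3
G(8) = mex{3,3,2,1,0} = 4
G(9) = mex{4,2,3,0,1} = 5
G(10) = mex{5,3,2,1,0} = 4
G(11) = mex{4,4,3,2,1} = 0
G(12) = mex{0,5,4,3,2} = 1
G(13) = mex{1,4,5,2,3} = 0
G(14) = mex{0,0,4,3,2} = 1
G(15) = mex{1,1,0,4,3} = 2
G(16) = mex{2,0,1,5,4} = 3
G(17) = mex{3,1,0,4,5} = 2
G(18) = mex{2,2,1,0,4} = 3
G(19) = mex{3,3,2,1,0} = 4
G(20) = mex{4,2,3,0,1} = 5
G(21) = mex{5,3,2,1,0} = 4
G(22) = mex{4,4,3,2,1} = 0
G(23) = mex{0,5,4,3,2} = 1
Stack A: G(22) = 0.
Stack B: G(23) = 1.
Combined Grundy value = 0 ⊕ 1 = 1.
A winning move leaves total XOR = 0, i.e. changes one component's Grundy value g to g ⊕ X where X is the current total.
Stack A: need g' = 0⊕1 = 1. Options: 22−1→G=4, 22−3→G=4, 22−4→G=3, 22−7→G=2, 22−8→G=1. Hits: 1.
Stack B: need g' = 1⊕1 = 0. Options: 23−1→G=0, 23−3→G=5, 23−4→G=4, 23−7→G=3, 23−8→G=2. Hits: 1.

2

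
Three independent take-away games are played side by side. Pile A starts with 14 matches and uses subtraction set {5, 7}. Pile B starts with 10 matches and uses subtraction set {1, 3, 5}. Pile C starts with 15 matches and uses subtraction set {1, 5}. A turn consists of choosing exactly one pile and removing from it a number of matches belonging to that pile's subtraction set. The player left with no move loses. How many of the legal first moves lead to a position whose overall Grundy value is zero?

7

Pile A, S = {5, 7}:
n :  0  1  2  3  4  5  6  7  8  9 10 11 12 13 14
G :  0  0  0  0  0  1  1  1  1  1  2  2  0  0  0
G_A(14) = 0.
Pile B, S = {1, 3, 5}:
n :  0  1  2  3  4  5  6  7  8  9 10
G :  0  1  0  1  0  1  0  1  0  1  0
G_B(10) = 0.
Pile C, S = {1, 5}:
n :  0  1  2  3  4  5  6  7  8  9 10 11 12 13 14 15
G :  0  1  0  1  0  1  0  1  0  1  0  1  0  1  0  1
G_C(15) = 1.
Combined Grundy value = 0 ⊕ 0 ⊕ 1 = 1.
A winning move leaves total XOR = 0, i.e. changes one component's Grundy value g to g ⊕ X where X is the current total.
Pile A: need g' = 0⊕1 = 1. Options: 14−5→G=1, 14−7→G=1. Hits: 2.
Pile B: need g' = 0⊕1 = 1. Options: 10−1→G=1, 10−3→G=1, 10−5→G=1. Hits: 3.
Pile C: need g' = 1⊕1 = 0. Options: 15−1→G=0, 15−5→G=0. Hits: 2.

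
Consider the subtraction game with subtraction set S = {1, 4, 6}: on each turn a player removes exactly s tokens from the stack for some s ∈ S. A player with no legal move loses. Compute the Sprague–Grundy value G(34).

n :  0  1  2  3  4  5  6  7  8  9 10 11 12 13 14 15 16 17 18 19 20 21 22 23 24 25 26 27 28 29 30 31 32 33 34
G :  0  1  0  1  2  0  1  0  1  2  0  1  0  1  2  0  1  0  1  2  0  1  0  1  2  0  1  0  1  2  0  1  0  1  2

2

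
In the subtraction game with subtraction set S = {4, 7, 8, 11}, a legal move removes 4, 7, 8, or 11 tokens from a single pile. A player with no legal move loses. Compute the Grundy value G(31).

n :  0  1  2  3  4  5  6  7  8  9 10 11 12 13 14 15 16 17 18 19 20 21 22 23 24 25 26 27 28 29 30 31
G :  0  0  0  0  1  1  1  1  2  2  2  2  3  3  3  0  0  0  0  1  1  1  1  2  2  2  2  3  3  3  0  0

0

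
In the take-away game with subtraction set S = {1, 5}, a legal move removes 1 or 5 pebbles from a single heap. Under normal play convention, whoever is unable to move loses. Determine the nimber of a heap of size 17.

G(0) = 0
G(1) = mex{0} = 1
G(2) = mex{1} = 0
G(3) = mex{0} = 1
G(4) = mex{1} = 0
G(5) = mex{0,0} = 1
G(6) = mex{1,1} = 0
G(7) = mex{0,0} = 1
G(8) = mex{1,1} = 0
G(9) = mex{0,0} = 1
G(10) = mex{1,1} = 0
G(11) = mex{0,0} = 1
G(12) = mex{1,1} = 0
G(13) = mex{0,0} = 1
G(14) = mex{1,1} = 0
G(15) = mex{0,0} = 1
G(16) = mex{1,1} = 0
G(17) = mex{0,0} = 1

1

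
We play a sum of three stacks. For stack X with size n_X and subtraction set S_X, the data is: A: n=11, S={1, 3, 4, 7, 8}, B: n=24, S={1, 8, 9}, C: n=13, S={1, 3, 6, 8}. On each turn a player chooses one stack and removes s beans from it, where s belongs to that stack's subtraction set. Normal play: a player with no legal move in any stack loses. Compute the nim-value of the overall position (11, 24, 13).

Stack A, S = {1, 3, 4, 7, 8}:
n :  0  1  2  3  4  5  6  7  8  9 10 11
G :  0  1  0  1  2  3  2  3  4  5  4  0
G_A(11) = 0.
Stack B, S = {1, 8, 9}:
G(0) = 0
G(1) = mex{0} = 1
G(2) = mex{1} = 0
G(3) = mex{0} = 1
G(4) = mex{1} = 0
G(5) = mex{0} = 1
G(6) = mex{1} = 0
G(7) = mex{0} = 1
G(8) = mex{1,0} = 2
G(9) = mex{2,1,0} = 3
G(10) = mex{3,0,1} = 2
G(11) = mex{2,1,0} = 3
G(12) = mex{3,0,1} = 2
G(13) = mex{2,1,0} = 3
G(14) = mex{3,0,1} = 2
G(15) = mex{2,1,0} = 3
G(16) = mex{3,2,1} = 0
G(17) = mex{0,3,2} = 1
G(18) = mex{1,2,3} = 0
G(19) = mex{0,3,2} = 1
G(20) = mex{1,2,3} = 0
G(21) = mex{0,3,2} = 1
G(22) = mex{1,2,3} = 0
G(23) = mex{0,3,2} = 1
G(24) = mex{1,0,3} = 2
G_B(24) = 2.
Stack C, S = {1, 3, 6, 8}:
n :  0  1  2  3  4  5  6  7  8  9 10 11 12 13
G :  0  1  0  1  0  1  2  3  2  0  1  0  1  0
G_C(13) = 0.
Combined Grundy value = 0 ⊕ 2 ⊕ 0 = 2.

2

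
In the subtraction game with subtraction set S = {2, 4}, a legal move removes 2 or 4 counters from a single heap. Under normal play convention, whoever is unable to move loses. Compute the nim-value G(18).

G(0) = 0
G(1) = mex{} = 0
G(2) = mex{0} = 1
G(3) = mex{0} = 1
G(4) = mex{1,0} = 2
G(5) = mex{1,0} = 2
G(6) = mex{2,1} = 0
G(7) = mex{2,1} = 0
G(8) = mex{0,2} = 1
G(9) = mex{0,2} = 1
G(10) = mex{1,0} = 2
G(11) = mex{1,0} = 2
G(12) = mex{2,1} = 0
G(13) = mex{2,1} = 0
G(14) = mex{0,2} = 1
G(15) = mex{0,2} = 1
G(16) = mex{1,0} = 2
G(17) = mex{1,0} = 2
G(18) = mex{2,1} = 0

0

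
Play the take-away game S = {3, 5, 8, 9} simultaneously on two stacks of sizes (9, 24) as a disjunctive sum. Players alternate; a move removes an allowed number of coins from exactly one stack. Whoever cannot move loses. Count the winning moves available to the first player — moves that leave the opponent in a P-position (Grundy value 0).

All stacks use S = {3, 5, 8, 9}:
G(0) = 0
G(1) = mex{} = 0
G(2) = mex{} = 0
G(3) = mex{0} = 1
G(4) = mex{0} = 1
G(5) = mex{0,0} = 1
G(6) = mex{1,0} = 2
G(7) = mex{1,0} = 2
G(8) = mex{1,1,0} = 2
G(9) = mex{2,1,0,0} = 3
G(10) = mex{2,1,0,0} = 3
G(11) = mex{2,2,1,0} = 3
G(12) = mex{3,2,1,1} = 0
G(13) = mex{3,2,1,1} = 0
G(14) = mex{3,3,2,1} = 0
G(15) = mex{0,3,2,2} = 1
G(16) = mex{0,3,2,2} = 1
G(17) = mex{0,0,3,2} = 1
G(18) = mex{1,0,3,3} = 2
G(19) = mex{1,0,3,3} = 2
G(20) = mex{1,1,0,3} = 2
G(21) = mex{2,1,0,0} = 3
G(22) = mex{2,1,0,0} = 3
G(23) = mex{2,2,1,0} = 3
G(24) = mex{3,2,1,1} = 0
Stack A: G(9) = 3.
Stack B: G(24) = 0.
Combined Grundy value = 3 ⊕ 0 = 3.
A winning move leaves total XOR = 0, i.e. changes one component's Grundy value g to g ⊕ X where X is the current total.
Stack A: need g' = 3⊕3 = 0. Options: 9−3→G=2, 9−5→G=1, 9−8→G=0, 9−9→G=0. Hits: 2.
Stack B: need g' = 0⊕3 = 3. Options: 24−3→G=3, 24−5→G=2, 24−8→G=1, 24−9→G=1. Hits: 1.

3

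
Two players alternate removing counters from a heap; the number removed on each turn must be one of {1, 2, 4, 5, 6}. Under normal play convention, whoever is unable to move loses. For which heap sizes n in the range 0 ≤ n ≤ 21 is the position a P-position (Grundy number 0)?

G(0) = 0
G(1) = mex{0} = 1
G(2) = mex{1,0} = 2
G(3) = mex{2,1} = 0
G(4) = mex{0,2,0} = 1
G(5) = mex{1,0,1,0} = 2
G(6) = mex{2,1,2,1,0} = 3
G(7) = mex{3,2,0,2,1} = 4
G(8) = mex{4,3,1,0,2} = 5
G(9) = mex{5,4,2,1,0} = 3
G(10) = mex{3,5,3,2,1} = 0
G(11) = mex{0,3,4,3,2} = 1
G(12) = mex{1,0,5,4,3} = 2
G(13) = mex{2,1,3,5,4} = 0
G(14) = mex{0,2,0,3,5} = 1
G(15) = mex{1,0,1,0,3} = 2
G(16) = mex{2,1,2,1,0} = 3
G(17) = mex{3,2,0,2,1} = 4
G(18) = mex{4,3,1,0,2} = 5
G(19) = mex{5,4,2,1,0} = 3
G(20) = mex{3,5,3,2,1} = 0
G(21) = mex{0,3,4,3,2} = 1
P-positions are exactly the n with G(n) = 0.

0, 3, 10, 13, 20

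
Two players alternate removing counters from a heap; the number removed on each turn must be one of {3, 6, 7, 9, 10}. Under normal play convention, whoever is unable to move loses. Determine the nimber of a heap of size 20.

2

n :  0  1  2  3  4  5  6  7  8  9 10 11 12 13 14 15 16 17 18 19 20
G :  0  0  0  1  1  1  2  2  2  3  3  3  4  0  0  0  1  1  1  2  2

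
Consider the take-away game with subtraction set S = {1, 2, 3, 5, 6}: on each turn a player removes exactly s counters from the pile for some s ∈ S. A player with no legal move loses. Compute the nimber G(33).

1

G(0) = 0
G(1) = mex{0} = 1
G(2) = mex{1,0} = 2
G(3) = mex{2,1,0} = 3
G(4) = mex{3,2,1} = 0
G(5) = mex{0,3,2,0} = 1
G(6) = mex{1,0,3,1,0} = 2
G(7) = mex{2,1,0,2,1} = 3
G(8) = mex{3,2,1,3,2} = 0
G(9) = mex{0,3,2,0,3} = 1
G(10) = mex{1,0,3,1,0} = 2
G(11) = mex{2,1,0,2,1} = 3
G(12) = mex{3,2,1,3,2} = 0
G(13) = mex{0,3,2,0,3} = 1
G(14) = mex{1,0,3,1,0} = 2
G(15) = mex{2,1,0,2,1} = 3
G(16) = mex{3,2,1,3,2} = 0
G(17) = mex{0,3,2,0,3} = 1
G(18) = mex{1,0,3,1,0} = 2
G(19) = mex{2,1,0,2,1} = 3
G(20) = mex{3,2,1,3,2} = 0
G(21) = mex{0,3,2,0,3} = 1
G(22) = mex{1,0,3,1,0} = 2
G(23) = mex{2,1,0,2,1} = 3
G(24) = mex{3,2,1,3,2} = 0
G(25) = mex{0,3,2,0,3} = 1
G(26) = mex{1,0,3,1,0} = 2
G(27) = mex{2,1,0,2,1} = 3
G(28) = mex{3,2,1,3,2} = 0
G(29) = mex{0,3,2,0,3} = 1
G(30) = mex{1,0,3,1,0} = 2
G(31) = mex{2,1,0,2,1} = 3
G(32) = mex{3,2,1,3,2} = 0
G(33) = mex{0,3,2,0,3} = 1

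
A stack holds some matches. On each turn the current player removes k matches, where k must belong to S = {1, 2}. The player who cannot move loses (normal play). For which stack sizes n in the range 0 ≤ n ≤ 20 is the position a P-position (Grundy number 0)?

G(0) = 0
G(1) = mex{0} = 1
G(2) = mex{1,0} = 2
G(3) = mex{2,1} = 0
G(4) = mex{0,2} = 1
G(5) = mex{1,0} = 2
G(6) = mex{2,1} = 0
G(7) = mex{0,2} = 1
G(8) = mex{1,0} = 2
G(9) = mex{2,1} = 0
G(10) = mex{0,2} = 1
G(11) = mex{1,0} = 2
G(12) = mex{2,1} = 0
G(13) = mex{0,2} = 1
G(14) = mex{1,0} = 2
G(15) = mex{2,1} = 0
G(16) = mex{0,2} = 1
G(17) = mex{1,0} = 2
G(18) = mex{2,1} = 0
G(19) = mex{0,2} = 1
G(20) = mex{1,0} = 2
P-positions are exactly the n with G(n) = 0.

0, 3, 6, 9, 12, 15, 18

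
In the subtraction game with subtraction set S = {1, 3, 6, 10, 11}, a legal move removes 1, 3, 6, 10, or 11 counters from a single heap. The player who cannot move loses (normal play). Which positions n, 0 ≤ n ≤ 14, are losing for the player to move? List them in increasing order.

G(0) = 0
G(1) = mex{0} = 1
G(2) = mex{1} = 0
G(3) = mex{0,0} = 1
G(4) = mex{1,1} = 0
G(5) = mex{0,0} = 1
G(6) = mex{1,1,0} = 2
G(7) = mex{2,0,1} = 3
G(8) = mex{3,1,0} = 2
G(9) = mex{2,2,1} = 0
G(10) = mex{0,3,0,0} = 1
G(11) = mex{1,2,1,1,0} = 3
G(12) = mex{3,0,2,0,1} = 4
G(13) = mex{4,1,3,1,0} = 2
G(14) = mex{2,3,2,0,1} = 4
P-positions are exactly the n with G(n) = 0.

0, 2, 4, 9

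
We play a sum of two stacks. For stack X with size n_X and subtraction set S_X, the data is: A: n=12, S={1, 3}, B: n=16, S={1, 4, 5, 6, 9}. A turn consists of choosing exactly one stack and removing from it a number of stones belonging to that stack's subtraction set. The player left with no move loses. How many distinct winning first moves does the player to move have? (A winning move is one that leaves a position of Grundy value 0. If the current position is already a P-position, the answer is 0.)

Stack A, S = {1, 3}:
n :  0  1  2  3  4  5  6  7  8  9 10 11 12
G :  0  1  0  1  0  1  0  1  0  1  0  1  0
G_A(12) = 0.
Stack B, S = {1, 4, 5, 6, 9}:
G(0) = 0
G(1) = mex{0} = 1
G(2) = mex{1} = 0
G(3) = mex{0} = 1
G(4) = mex{1,0} = 2
G(5) = mex{2,1,0} = 3
G(6) = mex{3,0,1,0} = 2
G(7) = mex{2,1,0,1} = 3
G(8) = mex{3,2,1,0} = 4
G(9) = mex{4,3,2,1,0} = 5
G(10) = mex{5,2,3,2,1} = 0
G(11) = mex{0,3,2,3,0} = 1
G(12) = mex{1,4,3,2,1} = 0
G(13) = mex{0,5,4,3,2} = 1
G(14) = mex{1,0,5,4,3} = 2
G(15) = mex{2,1,0,5,2} = 3
G(16) = mex{3,0,1,0,3} = 2
G_B(16) = 2.
Combined Grundy value = 0 ⊕ 2 = 2.
A winning move leaves total XOR = 0, i.e. changes one component's Grundy value g to g ⊕ X where X is the current total.
Stack A: need g' = 0⊕2 = 2. Options: 12−1→G=1, 12−3→G=1. Hits: 0.
Stack B: need g' = 2⊕2 = 0. Options: 16−1→G=3, 16−4→G=0, 16−5→G=1, 16−6→G=0, 16−9→G=3. Hits: 2.

2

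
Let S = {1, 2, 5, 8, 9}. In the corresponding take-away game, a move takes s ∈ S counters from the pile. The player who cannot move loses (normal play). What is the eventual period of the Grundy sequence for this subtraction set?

10

G(0) = 0
G(1) = mex{0} = 1
G(2) = mex{1,0} = 2
G(3) = mex{2,1} = 0
G(4) = mex{0,2} = 1
G(5) = mex{1,0,0} = 2
G(6) = mex{2,1,1} = 0
G(7) = mex{0,2,2} = 1
G(8) = mex{1,0,0,0} = 2
G(9) = mex{2,1,1,1,0} = 3
G(10) = mex{3,2,2,2,1} = 0
G(11) = mex{0,3,0,0,2} = 1
G(12) = mex{1,0,1,1,0} = 2
G(13) = mex{2,1,2,2,1} = 0
G(14) = mex{0,2,3,0,2} = 1
G(15) = mex{1,0,0,1,0} = 2
G(16) = mex{2,1,1,2,1} = 0
G(17) = mex{0,2,2,3,2} = 1
G(18) = mex{1,0,0,0,3} = 2
G(19) = mex{2,1,1,1,0} = 3
G(20) = mex{3,2,2,2,1} = 0
G(21) = mex{0,3,0,0,2} = 1
G(n+10) = G(n) holds for n = 0,…,8 (a full window of length max(S) = 9), so the sequence is purely periodic with period 10.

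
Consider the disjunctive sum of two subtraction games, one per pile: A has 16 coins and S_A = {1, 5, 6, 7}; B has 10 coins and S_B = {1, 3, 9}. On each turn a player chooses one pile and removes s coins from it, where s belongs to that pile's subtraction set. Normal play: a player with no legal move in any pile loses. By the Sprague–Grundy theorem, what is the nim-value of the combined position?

0

Pile A, S = {1, 5, 6, 7}:
G(0) = 0
G(1) = mex{0} = 1
G(2) = mex{1} = 0
G(3) = mex{0} = 1
G(4) = mex{1} = 0
G(5) = mex{0,0} = 1
G(6) = mex{1,1,0} = 2
G(7) = mex{2,0,1,0} = 3
G(8) = mex{3,1,0,1} = 2
G(9) = mex{2,0,1,0} = 3
G(10) = mex{3,1,0,1} = 2
G(11) = mex{2,2,1,0} = 3
G(12) = mex{3,3,2,1} = 0
G(13) = mex{0,2,3,2} = 1
G(14) = mex{1,3,2,3} = 0
G(15) = mex{0,2,3,2} = 1
G(16) = mex{1,3,2,3} = 0
G_A(16) = 0.
Pile B, S = {1, 3, 9}:
G(0) = 0
G(1) = mex{0} = 1
G(2) = mex{1} = 0
G(3) = mex{0,0} = 1
G(4) = mex{1,1} = 0
G(5) = mex{0,0} = 1
G(6) = mex{1,1} = 0
G(7) = mex{0,0} = 1
G(8) = mex{1,1} = 0
G(9) = mex{0,0,0} = 1
G(10) = mex{1,1,1} = 0
G_B(10) = 0.
Combined Grundy value = 0 ⊕ 0 = 0.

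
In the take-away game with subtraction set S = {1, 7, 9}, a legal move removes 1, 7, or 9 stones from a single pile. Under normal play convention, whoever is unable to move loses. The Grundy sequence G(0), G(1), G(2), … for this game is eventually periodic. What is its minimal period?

G(0) = 0
G(1) = mex{0} = 1
G(2) = mex{1} = 0
G(3) = mex{0} = 1
G(4) = mex{1} = 0
G(5) = mex{0} = 1
G(6) = mex{1} = 0
G(7) = mex{0,0} = 1
G(8) = mex{1,1} = 0
G(9) = mex{0,0,0} = 1
G(10) = mex{1,1,1} = 0
G(11) = mex{0,0,0} = 1
G(12) = mex{1,1,1} = 0
G(13) = mex{0,0,0} = 1
G(14) = mex{1,1,1} = 0
G(n+2) = G(n) holds for n = 0,…,8 (a full window of length max(S) = 9), so the sequence is purely periodic with period 2.

2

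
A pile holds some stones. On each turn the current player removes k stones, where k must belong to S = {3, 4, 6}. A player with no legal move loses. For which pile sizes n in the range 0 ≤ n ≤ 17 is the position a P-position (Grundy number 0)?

G(0) = 0
G(1) = mex{} = 0
G(2) = mex{} = 0
G(3) = mex{0} = 1
G(4) = mex{0,0} = 1
G(5) = mex{0,0} = 1
G(6) = mex{1,0,0} = 2
G(7) = mex{1,1,0} = 2
G(8) = mex{1,1,0} = 2
G(9) = mex{2,1,1} = 0
G(10) = mex{2,2,1} = 0
G(11) = mex{2,2,1} = 0
G(12) = mex{0,2,2} = 1
G(13) = mex{0,0,2} = 1
G(14) = mex{0,0,2} = 1
G(15) = mex{1,0,0} = 2
G(16) = mex{1,1,0} = 2
G(17) = mex{1,1,0} = 2
P-positions are exactly the n with G(n) = 0.

0, 1, 2, 9, 10, 11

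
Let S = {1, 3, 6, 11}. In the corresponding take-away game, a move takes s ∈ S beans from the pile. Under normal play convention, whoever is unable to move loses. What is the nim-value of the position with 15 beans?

1

G(0) = 0
G(1) = mex{0} = 1
G(2) = mex{1} = 0
G(3) = mex{0,0} = 1
G(4) = mex{1,1} = 0
G(5) = mex{0,0} = 1
G(6) = mex{1,1,0} = 2
G(7) = mex{2,0,1} = 3
G(8) = mex{3,1,0} = 2
G(9) = mex{2,2,1} = 0
G(10) = mex{0,3,0} = 1
G(11) = mex{1,2,1,0} = 3
G(12) = mex{3,0,2,1} = 4
G(13) = mex{4,1,3,0} = 2
G(14) = mex{2,3,2,1} = 0
G(15) = mex{0,4,0,0} = 1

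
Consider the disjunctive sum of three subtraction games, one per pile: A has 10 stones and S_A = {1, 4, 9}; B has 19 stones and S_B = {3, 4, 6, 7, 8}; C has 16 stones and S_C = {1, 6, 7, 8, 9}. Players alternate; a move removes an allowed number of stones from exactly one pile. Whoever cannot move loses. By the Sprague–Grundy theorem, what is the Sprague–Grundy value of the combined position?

2

Pile A, S = {1, 4, 9}:
G(0) = 0
G(1) = mex{0} = 1
G(2) = mex{1} = 0
G(3) = mex{0} = 1
G(4) = mex{1,0} = 2
G(5) = mex{2,1} = 0
G(6) = mex{0,0} = 1
G(7) = mex{1,1} = 0
G(8) = mex{0,2} = 1
G(9) = mex{1,0,0} = 2
G(10) = mex{2,1,1} = 0
G_A(10) = 0.
Pile B, S = {3, 4, 6, 7, 8}:
G(0) = 0
G(1) = mex{} = 0
G(2) = mex{} = 0
G(3) = mex{0} = 1
G(4) = mex{0,0} = 1
G(5) = mex{0,0} = 1
G(6) = mex{1,0,0} = 2
G(7) = mex{1,1,0,0} = 2
G(8) = mex{1,1,0,0,0} = 2
G(9) = mex{2,1,1,0,0} = 3
G(10) = mex{2,2,1,1,0} = 3
G(11) = mex{2,2,1,1,1} = 0
G(12) = mex{3,2,2,1,1} = 0
G(13) = mex{3,3,2,2,1} = 0
G(14) = mex{0,3,2,2,2} = 1
G(15) = mex{0,0,3,2,2} = 1
G(16) = mex{0,0,3,3,2} = 1
G(17) = mex{1,0,0,3,3} = 2
G(18) = mex{1,1,0,0,3} = 2
G(19) = mex{1,1,0,0,0} = 2
G_B(19) = 2.
Pile C, S = {1, 6, 7, 8, 9}:
G(0) = 0
G(1) = mex{0} = 1
G(2) = mex{1} = 0
G(3) = mex{0} = 1
G(4) = mex{1} = 0
G(5) = mex{0} = 1
G(6) = mex{1,0} = 2
G(7) = mex{2,1,0} = 3
G(8) = mex{3,0,1,0} = 2
G(9) = mex{2,1,0,1,0} = 3
G(10) = mex{3,0,1,0,1} = 2
G(11) = mex{2,1,0,1,0} = 3
G(12) = mex{3,2,1,0,1} = 4
G(13) = mex{4,3,2,1,0} = 5
G(14) = mex{5,2,3,2,1} = 0
G(15) = mex{0,3,2,3,2} = 1
G(16) = mex{1,2,3,2,3} = 0
G_C(16) = 0.
Combined Grundy value = 0 ⊕ 2 ⊕ 0 = 2.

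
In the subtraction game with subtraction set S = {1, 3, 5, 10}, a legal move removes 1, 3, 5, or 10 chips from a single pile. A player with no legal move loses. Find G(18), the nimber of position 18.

1

n :  0  1  2  3  4  5  6  7  8  9 10 11 12 13 14 15 16 17 18
G :  0  1  0  1  0  1  0  1  0  1  2  3  2  3  2  0  1  0  1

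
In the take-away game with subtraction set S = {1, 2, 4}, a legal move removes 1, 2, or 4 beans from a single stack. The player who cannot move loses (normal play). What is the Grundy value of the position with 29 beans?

G(0) = 0
G(1) = mex{0} = 1
G(2) = mex{1,0} = 2
G(3) = mex{2,1} = 0
G(4) = mex{0,2,0} = 1
G(5) = mex{1,0,1} = 2
G(6) = mex{2,1,2} = 0
G(7) = mex{0,2,0} = 1
G(8) = mex{1,0,1} = 2
G(9) = mex{2,1,2} = 0
G(10) = mex{0,2,0} = 1
G(11) = mex{1,0,1} = 2
G(12) = mex{2,1,2} = 0
G(13) = mex{0,2,0} = 1
G(14) = mex{1,0,1} = 2
G(15) = mex{2,1,2} = 0
G(16) = mex{0,2,0} = 1
G(17) = mex{1,0,1} = 2
G(18) = mex{2,1,2} = 0
G(19) = mex{0,2,0} = 1
G(20) = mex{1,0,1} = 2
G(21) = mex{2,1,2} = 0
G(22) = mex{0,2,0} = 1
G(23) = mex{1,0,1} = 2
G(24) = mex{2,1,2} = 0
G(25) = mex{0,2,0} = 1
G(26) = mex{1,0,1} = 2
G(27) = mex{2,1,2} = 0
G(28) = mex{0,2,0} = 1
G(29) = mex{1,0,1} = 2

2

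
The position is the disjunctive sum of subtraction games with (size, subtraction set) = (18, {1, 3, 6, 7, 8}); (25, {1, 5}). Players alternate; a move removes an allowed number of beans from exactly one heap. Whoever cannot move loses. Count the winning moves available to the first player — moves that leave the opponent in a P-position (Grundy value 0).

Heap A, S = {1, 3, 6, 7, 8}:
G(0) = 0
G(1) = mex{0} = 1
G(2) = mex{1} = 0
G(3) = mex{0,0} = 1
G(4) = mex{1,1} = 0
G(5) = mex{0,0} = 1
G(6) = mex{1,1,0} = 2
G(7) = mex{2,0,1,0} = 3
G(8) = mex{3,1,0,1,0} = 2
G(9) = mex{2,2,1,0,1} = 3
G(10) = mex{3,3,0,1,0} = 2
G(11) = mex{2,2,1,0,1} = 3
G(12) = mex{3,3,2,1,0} = 4
G(13) = mex{4,2,3,2,1} = 0
G(14) = mex{0,3,2,3,2} = 1
G(15) = mex{1,4,3,2,3} = 0
G(16) = mex{0,0,2,3,2} = 1
G(17) = mex{1,1,3,2,3} = 0
G(18) = mex{0,0,4,3,2} = 1
G_A(18) = 1.
Heap B, S = {1, 5}:
G(0) = 0
G(1) = mex{0} = 1
G(2) = mex{1} = 0
G(3) = mex{0} = 1
G(4) = mex{1} = 0
G(5) = mex{0,0} = 1
G(6) = mex{1,1} = 0
G(7) = mex{0,0} = 1
G(8) = mex{1,1} = 0
G(9) = mex{0,0} = 1
G(10) = mex{1,1} = 0
G(11) = mex{0,0} = 1
G(12) = mex{1,1} = 0
G(13) = mex{0,0} = 1
G(14) = mex{1,1} = 0
G(15) = mex{0,0} = 1
G(16) = mex{1,1} = 0
G(17) = mex{0,0} = 1
G(18) = mex{1,1} = 0
G(19) = mex{0,0} = 1
G(20) = mex{1,1} = 0
G(21) = mex{0,0} = 1
G(22) = mex{1,1} = 0
G(23) = mex{0,0} = 1
G(24) = mex{1,1} = 0
G(25) = mex{0,0} = 1
G_B(25) = 1.
Combined Grundy value = 1 ⊕ 1 = 0.
A winning move leaves total XOR = 0, i.e. changes one component's Grundy value g to g ⊕ X where X is the current total.
Heap A: target g' = 1⊕0 = 1, but every legal move changes the Grundy value (mex property), so 0 moves.
Heap B: target g' = 1⊕0 = 1, but every legal move changes the Grundy value (mex property), so 0 moves.

0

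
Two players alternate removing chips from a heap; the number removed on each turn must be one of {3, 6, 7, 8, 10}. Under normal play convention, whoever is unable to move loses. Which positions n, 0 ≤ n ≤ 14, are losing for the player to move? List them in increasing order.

G(0) = 0
G(1) = mex{} = 0
G(2) = mex{} = 0
G(3) = mex{0} = 1
G(4) = mex{0} = 1
G(5) = mex{0} = 1
G(6) = mex{1,0} = 2
G(7) = mex{1,0,0} = 2
G(8) = mex{1,0,0,0} = 2
G(9) = mex{2,1,0,0} = 3
G(10) = mex{2,1,1,0,0} = 3
G(11) = mex{2,1,1,1,0} = 3
G(12) = mex{3,2,1,1,0} = 4
G(13) = mex{3,2,2,1,1} = 0
G(14) = mex{3,2,2,2,1} = 0
P-positions are exactly the n with G(n) = 0.

0, 1, 2, 13, 14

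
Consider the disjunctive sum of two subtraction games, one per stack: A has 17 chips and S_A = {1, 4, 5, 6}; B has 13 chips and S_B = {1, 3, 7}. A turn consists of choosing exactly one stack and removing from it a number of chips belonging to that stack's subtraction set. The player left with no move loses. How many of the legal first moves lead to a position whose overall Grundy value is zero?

1

Stack A, S = {1, 4, 5, 6}:
n :  0  1  2  3  4  5  6  7  8  9 10 11 12 13 14 15 16 17
G :  0  1  0  1  2  3  2  3  4  0  1  0  1  2  3  2  3  4
G_A(17) = 4.
Stack B, S = {1, 3, 7}:
G(0) = 0
G(1) = mex{0} = 1
G(2) = mex{1} = 0
G(3) = mex{0,0} = 1
G(4) = mex{1,1} = 0
G(5) = mex{0,0} = 1
G(6) = mex{1,1} = 0
G(7) = mex{0,0,0} = 1
G(8) = mex{1,1,1} = 0
G(9) = mex{0,0,0} = 1
G(10) = mex{1,1,1} = 0
G(11) = mex{0,0,0} = 1
G(12) = mex{1,1,1} = 0
G(13) = mex{0,0,0} = 1
G_B(13) = 1.
Combined Grundy value = 4 ⊕ 1 = 5.
A winning move leaves total XOR = 0, i.e. changes one component's Grundy value g to g ⊕ X where X is the current total.
Stack A: need g' = 4⊕5 = 1. Options: 17−1→G=3, 17−4→G=2, 17−5→G=1, 17−6→G=0. Hits: 1.
Stack B: need g' = 1⊕5 = 4. Options: 13−1→G=0, 13−3→G=0, 13−7→G=0. Hits: 0.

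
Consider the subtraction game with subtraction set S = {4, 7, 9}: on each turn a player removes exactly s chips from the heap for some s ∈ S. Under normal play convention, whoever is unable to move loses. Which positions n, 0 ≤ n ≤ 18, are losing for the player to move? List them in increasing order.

G(0) = 0
G(1) = mex{} = 0
G(2) = mex{} = 0
G(3) = mex{} = 0
G(4) = mex{0} = 1
G(5) = mex{0} = 1
G(6) = mex{0} = 1
G(7) = mex{0,0} = 1
G(8) = mex{1,0} = 2
G(9) = mex{1,0,0} = 2
G(10) = mex{1,0,0} = 2
G(11) = mex{1,1,0} = 2
G(12) = mex{2,1,0} = 3
G(13) = mex{2,1,1} = 0
G(14) = mex{2,1,1} = 0
G(15) = mex{2,2,1} = 0
G(16) = mex{3,2,1} = 0
G(17) = mex{0,2,2} = 1
G(18) = mex{0,2,2} = 1
P-positions are exactly the n with G(n) = 0.

0, 1, 2, 3, 13, 14, 15, 16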